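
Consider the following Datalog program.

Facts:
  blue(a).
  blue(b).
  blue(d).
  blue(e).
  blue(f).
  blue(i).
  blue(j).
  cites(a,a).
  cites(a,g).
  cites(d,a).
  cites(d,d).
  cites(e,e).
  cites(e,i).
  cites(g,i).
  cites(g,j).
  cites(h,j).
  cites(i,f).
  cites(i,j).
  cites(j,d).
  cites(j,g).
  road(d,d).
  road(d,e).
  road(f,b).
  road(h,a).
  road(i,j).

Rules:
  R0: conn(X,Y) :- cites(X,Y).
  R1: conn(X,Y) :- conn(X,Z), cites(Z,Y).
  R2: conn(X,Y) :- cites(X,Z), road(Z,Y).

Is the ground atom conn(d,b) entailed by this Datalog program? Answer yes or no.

no

round 1: derive conn(a,a) via R0 from cites(a,a)
round 1: derive conn(a,g) via R0 from cites(a,g)
round 1: derive conn(d,a) via R0 from cites(d,a)
round 1: derive conn(d,d) via R0 from cites(d,d)
round 1: derive conn(e,e) via R0 from cites(e,e)
round 1: derive conn(e,i) via R0 from cites(e,i)
round 1: derive conn(g,i) via R0 from cites(g,i)
round 1: derive conn(g,j) via R0 from cites(g,j)
round 1: derive conn(h,j) via R0 from cites(h,j)
round 1: derive conn(i,f) via R0 from cites(i,f)
round 1: derive conn(i,j) via R0 from cites(i,j)
round 1: derive conn(j,d) via R0 from cites(j,d)
round 1: derive conn(j,g) via R0 from cites(j,g)
round 1: derive conn(d,e) via R2 from cites(d,d), road(d,e)
round 1: derive conn(e,j) via R2 from cites(e,i), road(i,j)
round 1: derive conn(i,b) via R2 from cites(i,f), road(f,b)
round 1: derive conn(j,e) via R2 from cites(j,d), road(d,e)
round 2: derive conn(a,i) via R1 from conn(a,g), cites(g,i)
round 2: derive conn(a,j) via R1 from conn(a,g), cites(g,j)
round 2: derive conn(d,g) via R1 from conn(d,a), cites(a,g)
round 2: derive conn(d,i) via R1 from conn(d,e), cites(e,i)
round 2: derive conn(e,d) via R1 from conn(e,j), cites(j,d)
round 2: derive conn(e,f) via R1 from conn(e,i), cites(i,f)
round 2: derive conn(e,g) via R1 from conn(e,j), cites(j,g)
round 2: derive conn(g,d) via R1 from conn(g,j), cites(j,d)
round 2: derive conn(g,f) via R1 from conn(g,i), cites(i,f)
round 2: derive conn(g,g) via R1 from conn(g,j), cites(j,g)
round 2: derive conn(h,d) via R1 from conn(h,j), cites(j,d)
round 2: derive conn(h,g) via R1 from conn(h,j), cites(j,g)
round 2: derive conn(i,d) via R1 from conn(i,j), cites(j,d)
round 2: derive conn(i,g) via R1 from conn(i,j), cites(j,g)
round 2: derive conn(j,a) via R1 from conn(j,d), cites(d,a)
round 2: derive conn(j,i) via R1 from conn(j,e), cites(e,i)
round 2: derive conn(j,j) via R1 from conn(j,g), cites(g,j)
round 3: derive conn(a,d) via R1 from conn(a,j), cites(j,d)
round 3: derive conn(a,f) via R1 from conn(a,i), cites(i,f)
round 3: derive conn(d,f) via R1 from conn(d,i), cites(i,f)
round 3: derive conn(d,j) via R1 from conn(d,g), cites(g,j)
round 3: derive conn(e,a) via R1 from conn(e,d), cites(d,a)
round 3: derive conn(g,a) via R1 from conn(g,d), cites(d,a)
round 3: derive conn(h,a) via R1 from conn(h,d), cites(d,a)
round 3: derive conn(h,i) via R1 from conn(h,g), cites(g,i)
round 3: derive conn(i,a) via R1 from conn(i,d), cites(d,a)
round 3: derive conn(i,i) via R1 from conn(i,g), cites(g,i)
round 3: derive conn(j,f) via R1 from conn(j,i), cites(i,f)
round 4: derive conn(h,f) via R1 from conn(h,i), cites(i,f)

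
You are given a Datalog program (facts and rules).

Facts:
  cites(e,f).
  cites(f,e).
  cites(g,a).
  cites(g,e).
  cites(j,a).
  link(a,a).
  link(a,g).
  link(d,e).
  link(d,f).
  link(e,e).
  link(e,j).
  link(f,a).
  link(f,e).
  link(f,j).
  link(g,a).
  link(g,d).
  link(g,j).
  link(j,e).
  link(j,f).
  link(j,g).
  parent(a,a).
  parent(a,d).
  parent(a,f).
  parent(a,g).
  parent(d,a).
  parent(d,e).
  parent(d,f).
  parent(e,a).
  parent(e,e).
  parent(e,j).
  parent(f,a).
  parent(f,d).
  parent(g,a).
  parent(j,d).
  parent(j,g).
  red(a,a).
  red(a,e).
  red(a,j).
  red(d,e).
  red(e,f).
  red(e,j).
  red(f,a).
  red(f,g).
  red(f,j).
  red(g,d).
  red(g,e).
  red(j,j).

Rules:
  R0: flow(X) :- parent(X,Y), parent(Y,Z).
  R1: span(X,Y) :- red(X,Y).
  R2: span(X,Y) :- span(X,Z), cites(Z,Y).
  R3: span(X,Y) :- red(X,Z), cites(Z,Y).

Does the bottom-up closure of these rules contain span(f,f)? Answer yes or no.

yes

round 1: derive span(a,a) via R1 from red(a,a)
round 1: derive span(a,e) via R1 from red(a,e)
round 1: derive span(a,j) via R1 from red(a,j)
round 1: derive span(d,e) via R1 from red(d,e)
round 1: derive span(e,f) via R1 from red(e,f)
round 1: derive span(e,j) via R1 from red(e,j)
round 1: derive span(f,a) via R1 from red(f,a)
round 1: derive span(f,g) via R1 from red(f,g)
round 1: derive span(f,j) via R1 from red(f,j)
round 1: derive span(g,d) via R1 from red(g,d)
round 1: derive span(g,e) via R1 from red(g,e)
round 1: derive span(j,j) via R1 from red(j,j)
round 1: derive span(a,f) via R3 from red(a,e), cites(e,f)
round 1: derive span(d,f) via R3 from red(d,e), cites(e,f)
round 1: derive span(e,a) via R3 from red(e,j), cites(j,a)
round 1: derive span(e,e) via R3 from red(e,f), cites(f,e)
round 1: derive span(f,e) via R3 from red(f,g), cites(g,e)
round 1: derive span(g,f) via R3 from red(g,e), cites(e,f)
round 1: derive span(j,a) via R3 from red(j,j), cites(j,a)
round 2: derive span(f,f) via R2 from span(f,e), cites(e,f)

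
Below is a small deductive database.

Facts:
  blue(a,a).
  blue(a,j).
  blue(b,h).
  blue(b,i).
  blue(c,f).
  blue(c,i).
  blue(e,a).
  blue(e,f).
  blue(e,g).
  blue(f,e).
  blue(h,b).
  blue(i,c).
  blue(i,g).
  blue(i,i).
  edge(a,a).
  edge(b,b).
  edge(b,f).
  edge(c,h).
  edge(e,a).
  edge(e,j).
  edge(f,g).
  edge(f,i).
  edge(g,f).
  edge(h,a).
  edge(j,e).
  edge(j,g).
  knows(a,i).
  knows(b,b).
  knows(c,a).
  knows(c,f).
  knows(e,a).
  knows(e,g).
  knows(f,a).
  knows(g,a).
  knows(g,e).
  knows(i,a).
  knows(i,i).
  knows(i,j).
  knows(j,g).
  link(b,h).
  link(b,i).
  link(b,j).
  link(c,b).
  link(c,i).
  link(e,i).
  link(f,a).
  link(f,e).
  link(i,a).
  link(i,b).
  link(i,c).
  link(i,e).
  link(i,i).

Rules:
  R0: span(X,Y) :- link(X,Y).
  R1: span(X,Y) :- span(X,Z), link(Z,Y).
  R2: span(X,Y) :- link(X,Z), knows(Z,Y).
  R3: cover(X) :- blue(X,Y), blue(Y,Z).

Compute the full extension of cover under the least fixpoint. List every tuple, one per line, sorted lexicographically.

cover(a)
cover(b)
cover(c)
cover(e)
cover(f)
cover(h)
cover(i)

round 1: derive cover(a) via R3 from blue(a,a), blue(a,a)
round 1: derive cover(b) via R3 from blue(b,h), blue(h,b)
round 1: derive cover(c) via R3 from blue(c,f), blue(f,e)
round 1: derive cover(e) via R3 from blue(e,a), blue(a,a)
round 1: derive cover(f) via R3 from blue(f,e), blue(e,a)
round 1: derive cover(h) via R3 from blue(h,b), blue(b,h)
round 1: derive cover(i) via R3 from blue(i,c), blue(c,f)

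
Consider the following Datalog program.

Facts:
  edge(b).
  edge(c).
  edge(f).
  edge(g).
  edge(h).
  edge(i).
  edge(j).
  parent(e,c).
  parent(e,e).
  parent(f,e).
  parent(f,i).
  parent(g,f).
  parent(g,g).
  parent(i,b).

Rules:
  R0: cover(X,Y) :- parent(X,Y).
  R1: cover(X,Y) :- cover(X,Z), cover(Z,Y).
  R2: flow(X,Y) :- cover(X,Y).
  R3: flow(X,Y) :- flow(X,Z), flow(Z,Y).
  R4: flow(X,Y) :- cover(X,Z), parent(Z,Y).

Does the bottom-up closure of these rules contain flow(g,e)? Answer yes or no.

round 1: derive cover(e,c) via R0 from parent(e,c)
round 1: derive cover(e,e) via R0 from parent(e,e)
round 1: derive cover(f,e) via R0 from parent(f,e)
round 1: derive cover(f,i) via R0 from parent(f,i)
round 1: derive cover(g,f) via R0 from parent(g,f)
round 1: derive cover(g,g) via R0 from parent(g,g)
round 1: derive cover(i,b) via R0 from parent(i,b)
round 2: derive cover(f,b) via R1 from cover(f,i), cover(i,b)
round 2: derive cover(f,c) via R1 from cover(f,e), cover(e,c)
round 2: derive cover(g,e) via R1 from cover(g,f), cover(f,e)
round 2: derive cover(g,i) via R1 from cover(g,f), cover(f,i)
round 2: derive flow(e,c) via R2 from cover(e,c)
round 2: derive flow(e,e) via R2 from cover(e,e)
round 2: derive flow(f,e) via R2 from cover(f,e)
round 2: derive flow(f,i) via R2 from cover(f,i)
round 2: derive flow(g,f) via R2 from cover(g,f)
round 2: derive flow(g,g) via R2 from cover(g,g)
round 2: derive flow(i,b) via R2 from cover(i,b)
round 2: derive flow(f,b) via R4 from cover(f,i), parent(i,b)
round 2: derive flow(f,c) via R4 from cover(f,e), parent(e,c)
round 2: derive flow(g,e) via R4 from cover(g,f), parent(f,e)
round 2: derive flow(g,i) via R4 from cover(g,f), parent(f,i)
round 3: derive cover(g,b) via R1 from cover(g,f), cover(f,b)
round 3: derive cover(g,c) via R1 from cover(g,e), cover(e,c)
round 3: derive flow(g,b) via R3 from flow(g,f), flow(f,b)
round 3: derive flow(g,c) via R3 from flow(g,e), flow(e,c)

yes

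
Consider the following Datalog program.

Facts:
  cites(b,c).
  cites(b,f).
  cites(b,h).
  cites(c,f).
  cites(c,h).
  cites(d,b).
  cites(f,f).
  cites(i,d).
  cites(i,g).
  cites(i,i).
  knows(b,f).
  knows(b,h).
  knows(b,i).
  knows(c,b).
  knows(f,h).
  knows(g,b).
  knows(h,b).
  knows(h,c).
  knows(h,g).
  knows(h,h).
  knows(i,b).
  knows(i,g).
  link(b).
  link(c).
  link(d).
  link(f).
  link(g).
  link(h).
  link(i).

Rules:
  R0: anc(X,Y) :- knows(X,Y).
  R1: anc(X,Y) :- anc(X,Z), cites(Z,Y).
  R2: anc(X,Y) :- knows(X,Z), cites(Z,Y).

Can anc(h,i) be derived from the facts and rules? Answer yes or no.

round 1: derive anc(b,f) via R0 from knows(b,f)
round 1: derive anc(b,h) via R0 from knows(b,h)
round 1: derive anc(b,i) via R0 from knows(b,i)
round 1: derive anc(c,b) via R0 from knows(c,b)
round 1: derive anc(f,h) via R0 from knows(f,h)
round 1: derive anc(g,b) via R0 from knows(g,b)
round 1: derive anc(h,b) via R0 from knows(h,b)
round 1: derive anc(h,c) via R0 from knows(h,c)
round 1: derive anc(h,g) via R0 from knows(h,g)
round 1: derive anc(h,h) via R0 from knows(h,h)
round 1: derive anc(i,b) via R0 from knows(i,b)
round 1: derive anc(i,g) via R0 from knows(i,g)
round 1: derive anc(b,d) via R2 from knows(b,i), cites(i,d)
round 1: derive anc(b,g) via R2 from knows(b,i), cites(i,g)
round 1: derive anc(c,c) via R2 from knows(c,b), cites(b,c)
round 1: derive anc(c,f) via R2 from knows(c,b), cites(b,f)
round 1: derive anc(c,h) via R2 from knows(c,b), cites(b,h)
round 1: derive anc(g,c) via R2 from knows(g,b), cites(b,c)
round 1: derive anc(g,f) via R2 from knows(g,b), cites(b,f)
round 1: derive anc(g,h) via R2 from knows(g,b), cites(b,h)
round 1: derive anc(h,f) via R2 from knows(h,b), cites(b,f)
round 1: derive anc(i,c) via R2 from knows(i,b), cites(b,c)
round 1: derive anc(i,f) via R2 from knows(i,b), cites(b,f)
round 1: derive anc(i,h) via R2 from knows(i,b), cites(b,h)
round 2: derive anc(b,b) via R1 from anc(b,d), cites(d,b)
round 3: derive anc(b,c) via R1 from anc(b,b), cites(b,c)

no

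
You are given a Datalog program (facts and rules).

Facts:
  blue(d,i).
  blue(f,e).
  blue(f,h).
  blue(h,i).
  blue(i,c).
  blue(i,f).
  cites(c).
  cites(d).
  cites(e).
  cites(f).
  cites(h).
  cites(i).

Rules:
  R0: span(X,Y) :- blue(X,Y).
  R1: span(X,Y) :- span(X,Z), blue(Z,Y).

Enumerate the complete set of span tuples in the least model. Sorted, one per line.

round 1: derive span(d,i) via R0 from blue(d,i)
round 1: derive span(f,e) via R0 from blue(f,e)
round 1: derive span(f,h) via R0 from blue(f,h)
round 1: derive span(h,i) via R0 from blue(h,i)
round 1: derive span(i,c) via R0 from blue(i,c)
round 1: derive span(i,f) via R0 from blue(i,f)
round 2: derive span(d,c) via R1 from span(d,i), blue(i,c)
round 2: derive span(d,f) via R1 from span(d,i), blue(i,f)
round 2: derive span(f,i) via R1 from span(f,h), blue(h,i)
round 2: derive span(h,c) via R1 from span(h,i), blue(i,c)
round 2: derive span(h,f) via R1 from span(h,i), blue(i,f)
round 2: derive span(i,e) via R1 from span(i,f), blue(f,e)
round 2: derive span(i,h) via R1 from span(i,f), blue(f,h)
round 3: derive span(d,e) via R1 from span(d,f), blue(f,e)
round 3: derive span(d,h) via R1 from span(d,f), blue(f,h)
round 3: derive span(f,c) via R1 from span(f,i), blue(i,c)
round 3: derive span(f,f) via R1 from span(f,i), blue(i,f)
round 3: derive span(h,e) via R1 from span(h,f), blue(f,e)
round 3: derive span(h,h) via R1 from span(h,f), blue(f,h)
round 3: derive span(i,i) via R1 from span(i,h), blue(h,i)

span(d,c)
span(d,e)
span(d,f)
span(d,h)
span(d,i)
span(f,c)
span(f,e)
span(f,f)
span(f,h)
span(f,i)
span(h,c)
span(h,e)
span(h,f)
span(h,h)
span(h,i)
span(i,c)
span(i,e)
span(i,f)
span(i,h)
span(i,i)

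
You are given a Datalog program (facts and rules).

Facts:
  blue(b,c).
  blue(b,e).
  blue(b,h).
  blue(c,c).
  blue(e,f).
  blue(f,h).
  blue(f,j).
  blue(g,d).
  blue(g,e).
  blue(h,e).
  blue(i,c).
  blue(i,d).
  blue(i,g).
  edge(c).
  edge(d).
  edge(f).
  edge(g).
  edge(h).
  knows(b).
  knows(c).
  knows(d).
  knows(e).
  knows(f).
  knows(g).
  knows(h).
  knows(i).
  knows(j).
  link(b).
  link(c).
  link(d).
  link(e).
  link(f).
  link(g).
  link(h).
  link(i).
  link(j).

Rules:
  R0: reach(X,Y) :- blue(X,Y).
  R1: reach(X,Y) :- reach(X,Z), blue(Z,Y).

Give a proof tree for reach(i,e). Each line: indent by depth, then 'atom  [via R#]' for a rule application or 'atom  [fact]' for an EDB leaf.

reach(i,e)  [via R1]
  reach(i,g)  [via R0]
    blue(i,g)  [fact]
  blue(g,e)  [fact]

round 1: derive reach(b,c) via R0 from blue(b,c)
round 1: derive reach(b,e) via R0 from blue(b,e)
round 1: derive reach(b,h) via R0 from blue(b,h)
round 1: derive reach(c,c) via R0 from blue(c,c)
round 1: derive reach(e,f) via R0 from blue(e,f)
round 1: derive reach(f,h) via R0 from blue(f,h)
round 1: derive reach(f,j) via R0 from blue(f,j)
round 1: derive reach(g,d) via R0 from blue(g,d)
round 1: derive reach(g,e) via R0 from blue(g,e)
round 1: derive reach(h,e) via R0 from blue(h,e)
round 1: derive reach(i,c) via R0 from blue(i,c)
round 1: derive reach(i,d) via R0 from blue(i,d)
round 1: derive reach(i,g) via R0 from blue(i,g)
round 2: derive reach(b,f) via R1 from reach(b,e), blue(e,f)
round 2: derive reach(e,h) via R1 from reach(e,f), blue(f,h)
round 2: derive reach(e,j) via R1 from reach(e,f), blue(f,j)
round 2: derive reach(f,e) via R1 from reach(f,h), blue(h,e)
round 2: derive reach(g,f) via R1 from reach(g,e), blue(e,f)
round 2: derive reach(h,f) via R1 from reach(h,e), blue(e,f)
round 2: derive reach(i,e) via R1 from reach(i,g), blue(g,e)
round 3: derive reach(b,j) via R1 from reach(b,f), blue(f,j)
round 3: derive reach(e,e) via R1 from reach(e,h), blue(h,e)
round 3: derive reach(f,f) via R1 from reach(f,e), blue(e,f)
round 3: derive reach(g,h) via R1 from reach(g,f), blue(f,h)
round 3: derive reach(g,j) via R1 from reach(g,f), blue(f,j)
round 3: derive reach(h,h) via R1 from reach(h,f), blue(f,h)
round 3: derive reach(h,j) via R1 from reach(h,f), blue(f,j)
round 3: derive reach(i,f) via R1 from reach(i,e), blue(e,f)
round 4: derive reach(i,h) via R1 from reach(i,f), blue(f,h)
round 4: derive reach(i,j) via R1 from reach(i,f), blue(f,j)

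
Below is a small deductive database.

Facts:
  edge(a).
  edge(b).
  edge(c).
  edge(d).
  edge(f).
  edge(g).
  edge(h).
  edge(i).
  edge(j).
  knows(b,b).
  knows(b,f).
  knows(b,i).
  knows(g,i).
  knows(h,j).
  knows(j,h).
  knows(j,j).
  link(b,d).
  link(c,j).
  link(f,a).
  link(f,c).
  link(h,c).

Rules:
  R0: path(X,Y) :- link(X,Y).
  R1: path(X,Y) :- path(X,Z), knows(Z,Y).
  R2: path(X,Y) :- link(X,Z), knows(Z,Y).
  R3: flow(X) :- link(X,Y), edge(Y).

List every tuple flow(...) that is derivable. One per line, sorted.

round 1: derive flow(b) via R3 from link(b,d), edge(d)
round 1: derive flow(c) via R3 from link(c,j), edge(j)
round 1: derive flow(f) via R3 from link(f,a), edge(a)
round 1: derive flow(h) via R3 from link(h,c), edge(c)

flow(b)
flow(c)
flow(f)
flow(h)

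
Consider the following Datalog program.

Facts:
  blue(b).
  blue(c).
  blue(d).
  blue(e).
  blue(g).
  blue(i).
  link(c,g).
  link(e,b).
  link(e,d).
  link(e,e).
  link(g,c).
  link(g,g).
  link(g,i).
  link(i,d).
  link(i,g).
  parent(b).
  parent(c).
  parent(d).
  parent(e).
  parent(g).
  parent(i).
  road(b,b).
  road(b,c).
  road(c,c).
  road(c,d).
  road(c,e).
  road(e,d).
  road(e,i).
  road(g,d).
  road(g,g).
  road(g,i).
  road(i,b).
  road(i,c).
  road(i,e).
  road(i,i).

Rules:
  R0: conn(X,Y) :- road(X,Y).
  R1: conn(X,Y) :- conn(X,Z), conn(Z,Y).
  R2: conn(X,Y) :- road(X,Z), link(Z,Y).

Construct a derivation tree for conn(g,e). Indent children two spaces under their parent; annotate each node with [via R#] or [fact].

round 1: derive conn(b,b) via R0 from road(b,b)
round 1: derive conn(b,c) via R0 from road(b,c)
round 1: derive conn(c,c) via R0 from road(c,c)
round 1: derive conn(c,d) via R0 from road(c,d)
round 1: derive conn(c,e) via R0 from road(c,e)
round 1: derive conn(e,d) via R0 from road(e,d)
round 1: derive conn(e,i) via R0 from road(e,i)
round 1: derive conn(g,d) via R0 from road(g,d)
round 1: derive conn(g,g) via R0 from road(g,g)
round 1: derive conn(g,i) via R0 from road(g,i)
round 1: derive conn(i,b) via R0 from road(i,b)
round 1: derive conn(i,c) via R0 from road(i,c)
round 1: derive conn(i,e) via R0 from road(i,e)
round 1: derive conn(i,i) via R0 from road(i,i)
round 1: derive conn(b,g) via R2 from road(b,c), link(c,g)
round 1: derive conn(c,b) via R2 from road(c,e), link(e,b)
round 1: derive conn(c,g) via R2 from road(c,c), link(c,g)
round 1: derive conn(e,g) via R2 from road(e,i), link(i,g)
round 1: derive conn(g,c) via R2 from road(g,g), link(g,c)
round 1: derive conn(i,d) via R2 from road(i,e), link(e,d)
round 1: derive conn(i,g) via R2 from road(i,c), link(c,g)
round 2: derive conn(b,d) via R1 from conn(b,c), conn(c,d)
round 2: derive conn(b,e) via R1 from conn(b,c), conn(c,e)
round 2: derive conn(b,i) via R1 from conn(b,g), conn(g,i)
round 2: derive conn(c,i) via R1 from conn(c,e), conn(e,i)
round 2: derive conn(e,b) via R1 from conn(e,i), conn(i,b)
round 2: derive conn(e,c) via R1 from conn(e,g), conn(g,c)
round 2: derive conn(e,e) via R1 from conn(e,i), conn(i,e)
round 2: derive conn(g,b) via R1 from conn(g,c), conn(c,b)
round 2: derive conn(g,e) via R1 from conn(g,c), conn(c,e)

conn(g,e)  [via R1]
  conn(g,c)  [via R2]
    road(g,g)  [fact]
    link(g,c)  [fact]
  conn(c,e)  [via R0]
    road(c,e)  [fact]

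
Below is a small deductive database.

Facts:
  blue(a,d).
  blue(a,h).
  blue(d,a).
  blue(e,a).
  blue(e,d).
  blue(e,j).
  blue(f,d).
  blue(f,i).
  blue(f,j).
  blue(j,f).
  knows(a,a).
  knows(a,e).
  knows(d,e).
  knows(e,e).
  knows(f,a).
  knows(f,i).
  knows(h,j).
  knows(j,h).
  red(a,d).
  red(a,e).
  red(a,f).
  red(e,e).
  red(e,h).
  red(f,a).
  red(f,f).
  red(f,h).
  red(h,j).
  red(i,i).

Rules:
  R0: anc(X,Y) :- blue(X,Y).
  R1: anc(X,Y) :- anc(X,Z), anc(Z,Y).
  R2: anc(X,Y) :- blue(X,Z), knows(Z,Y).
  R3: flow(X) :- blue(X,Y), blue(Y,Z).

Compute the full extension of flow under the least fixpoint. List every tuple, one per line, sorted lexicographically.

round 1: derive flow(a) via R3 from blue(a,d), blue(d,a)
round 1: derive flow(d) via R3 from blue(d,a), blue(a,d)
round 1: derive flow(e) via R3 from blue(e,a), blue(a,d)
round 1: derive flow(f) via R3 from blue(f,d), blue(d,a)
round 1: derive flow(j) via R3 from blue(j,f), blue(f,d)

flow(a)
flow(d)
flow(e)
flow(f)
flow(j)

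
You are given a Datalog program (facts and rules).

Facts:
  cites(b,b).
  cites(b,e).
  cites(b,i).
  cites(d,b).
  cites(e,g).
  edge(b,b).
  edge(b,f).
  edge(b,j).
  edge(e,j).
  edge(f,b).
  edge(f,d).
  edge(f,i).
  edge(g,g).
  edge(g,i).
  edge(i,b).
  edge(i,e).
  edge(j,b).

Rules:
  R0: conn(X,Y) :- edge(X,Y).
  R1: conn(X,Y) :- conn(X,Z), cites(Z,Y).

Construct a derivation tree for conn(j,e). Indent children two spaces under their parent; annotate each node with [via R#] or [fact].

conn(j,e)  [via R1]
  conn(j,b)  [via R0]
    edge(j,b)  [fact]
  cites(b,e)  [fact]

round 1: derive conn(b,b) via R0 from edge(b,b)
round 1: derive conn(b,f) via R0 from edge(b,f)
round 1: derive conn(b,j) via R0 from edge(b,j)
round 1: derive conn(e,j) via R0 from edge(e,j)
round 1: derive conn(f,b) via R0 from edge(f,b)
round 1: derive conn(f,d) via R0 from edge(f,d)
round 1: derive conn(f,i) via R0 from edge(f,i)
round 1: derive conn(g,g) via R0 from edge(g,g)
round 1: derive conn(g,i) via R0 from edge(g,i)
round 1: derive conn(i,b) via R0 from edge(i,b)
round 1: derive conn(i,e) via R0 from edge(i,e)
round 1: derive conn(j,b) via R0 from edge(j,b)
round 2: derive conn(b,e) via R1 from conn(b,b), cites(b,e)
round 2: derive conn(b,i) via R1 from conn(b,b), cites(b,i)
round 2: derive conn(f,e) via R1 from conn(f,b), cites(b,e)
round 2: derive conn(i,g) via R1 from conn(i,e), cites(e,g)
round 2: derive conn(i,i) via R1 from conn(i,b), cites(b,i)
round 2: derive conn(j,e) via R1 from conn(j,b), cites(b,e)
round 2: derive conn(j,i) via R1 from conn(j,b), cites(b,i)
round 3: derive conn(b,g) via R1 from conn(b,e), cites(e,g)
round 3: derive conn(f,g) via R1 from conn(f,e), cites(e,g)
round 3: derive conn(j,g) via R1 from conn(j,e), cites(e,g)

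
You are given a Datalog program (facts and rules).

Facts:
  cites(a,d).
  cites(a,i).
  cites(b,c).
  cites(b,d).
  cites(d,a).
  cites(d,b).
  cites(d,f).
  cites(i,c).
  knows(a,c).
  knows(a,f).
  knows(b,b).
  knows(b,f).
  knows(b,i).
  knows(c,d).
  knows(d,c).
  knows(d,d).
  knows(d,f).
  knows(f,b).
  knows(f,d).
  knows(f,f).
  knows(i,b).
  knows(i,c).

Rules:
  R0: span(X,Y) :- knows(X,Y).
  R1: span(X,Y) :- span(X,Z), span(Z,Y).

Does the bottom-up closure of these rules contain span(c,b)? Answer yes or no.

yes

round 1: derive span(a,c) via R0 from knows(a,c)
round 1: derive span(a,f) via R0 from knows(a,f)
round 1: derive span(b,b) via R0 from knows(b,b)
round 1: derive span(b,f) via R0 from knows(b,f)
round 1: derive span(b,i) via R0 from knows(b,i)
round 1: derive span(c,d) via R0 from knows(c,d)
round 1: derive span(d,c) via R0 from knows(d,c)
round 1: derive span(d,d) via R0 from knows(d,d)
round 1: derive span(d,f) via R0 from knows(d,f)
round 1: derive span(f,b) via R0 from knows(f,b)
round 1: derive span(f,d) via R0 from knows(f,d)
round 1: derive span(f,f) via R0 from knows(f,f)
round 1: derive span(i,b) via R0 from knows(i,b)
round 1: derive span(i,c) via R0 from knows(i,c)
round 2: derive span(a,b) via R1 from span(a,f), span(f,b)
round 2: derive span(a,d) via R1 from span(a,c), span(c,d)
round 2: derive span(b,c) via R1 from span(b,i), span(i,c)
round 2: derive span(b,d) via R1 from span(b,f), span(f,d)
round 2: derive span(c,c) via R1 from span(c,d), span(d,c)
round 2: derive span(c,f) via R1 from span(c,d), span(d,f)
round 2: derive span(d,b) via R1 from span(d,f), span(f,b)
round 2: derive span(f,c) via R1 from span(f,d), span(d,c)
round 2: derive span(f,i) via R1 from span(f,b), span(b,i)
round 2: derive span(i,d) via R1 from span(i,c), span(c,d)
round 2: derive span(i,f) via R1 from span(i,b), span(b,f)
round 2: derive span(i,i) via R1 from span(i,b), span(b,i)
round 3: derive span(a,i) via R1 from span(a,b), span(b,i)
round 3: derive span(c,b) via R1 from span(c,d), span(d,b)
round 3: derive span(c,i) via R1 from span(c,f), span(f,i)
round 3: derive span(d,i) via R1 from span(d,b), span(b,i)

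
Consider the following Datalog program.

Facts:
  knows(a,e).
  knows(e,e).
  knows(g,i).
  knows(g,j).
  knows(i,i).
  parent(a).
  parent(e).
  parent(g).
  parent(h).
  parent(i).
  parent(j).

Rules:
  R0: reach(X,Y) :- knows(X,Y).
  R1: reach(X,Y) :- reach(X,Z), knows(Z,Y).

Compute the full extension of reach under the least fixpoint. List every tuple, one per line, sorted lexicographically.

round 1: derive reach(a,e) via R0 from knows(a,e)
round 1: derive reach(e,e) via R0 from knows(e,e)
round 1: derive reach(g,i) via R0 from knows(g,i)
round 1: derive reach(g,j) via R0 from knows(g,j)
round 1: derive reach(i,i) via R0 from knows(i,i)

reach(a,e)
reach(e,e)
reach(g,i)
reach(g,j)
reach(i,i)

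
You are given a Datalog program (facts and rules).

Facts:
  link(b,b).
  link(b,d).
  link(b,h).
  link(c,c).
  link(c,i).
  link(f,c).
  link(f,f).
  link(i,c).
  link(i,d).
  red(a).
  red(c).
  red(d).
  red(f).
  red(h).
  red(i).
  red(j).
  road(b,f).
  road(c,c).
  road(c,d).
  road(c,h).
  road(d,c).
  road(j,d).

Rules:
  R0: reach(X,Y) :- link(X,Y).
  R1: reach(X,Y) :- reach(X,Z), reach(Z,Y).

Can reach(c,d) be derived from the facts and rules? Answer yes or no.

round 1: derive reach(b,b) via R0 from link(b,b)
round 1: derive reach(b,d) via R0 from link(b,d)
round 1: derive reach(b,h) via R0 from link(b,h)
round 1: derive reach(c,c) via R0 from link(c,c)
round 1: derive reach(c,i) via R0 from link(c,i)
round 1: derive reach(f,c) via R0 from link(f,c)
round 1: derive reach(f,f) via R0 from link(f,f)
round 1: derive reach(i,c) via R0 from link(i,c)
round 1: derive reach(i,d) via R0 from link(i,d)
round 2: derive reach(c,d) via R1 from reach(c,i), reach(i,d)
round 2: derive reach(f,i) via R1 from reach(f,c), reach(c,i)
round 2: derive reach(i,i) via R1 from reach(i,c), reach(c,i)
round 3: derive reach(f,d) via R1 from reach(f,c), reach(c,d)

yes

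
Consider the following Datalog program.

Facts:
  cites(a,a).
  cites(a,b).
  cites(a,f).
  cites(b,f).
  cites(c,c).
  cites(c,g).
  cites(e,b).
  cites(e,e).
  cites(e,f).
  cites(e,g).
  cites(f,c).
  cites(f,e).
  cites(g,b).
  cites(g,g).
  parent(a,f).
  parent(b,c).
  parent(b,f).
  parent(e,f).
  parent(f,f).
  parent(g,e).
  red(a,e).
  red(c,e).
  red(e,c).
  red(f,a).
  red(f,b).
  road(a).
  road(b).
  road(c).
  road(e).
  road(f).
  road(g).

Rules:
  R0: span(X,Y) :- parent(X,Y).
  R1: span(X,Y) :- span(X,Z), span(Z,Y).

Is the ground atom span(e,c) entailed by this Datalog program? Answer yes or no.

no

round 1: derive span(a,f) via R0 from parent(a,f)
round 1: derive span(b,c) via R0 from parent(b,c)
round 1: derive span(b,f) via R0 from parent(b,f)
round 1: derive span(e,f) via R0 from parent(e,f)
round 1: derive span(f,f) via R0 from parent(f,f)
round 1: derive span(g,e) via R0 from parent(g,e)
round 2: derive span(g,f) via R1 from span(g,e), span(e,f)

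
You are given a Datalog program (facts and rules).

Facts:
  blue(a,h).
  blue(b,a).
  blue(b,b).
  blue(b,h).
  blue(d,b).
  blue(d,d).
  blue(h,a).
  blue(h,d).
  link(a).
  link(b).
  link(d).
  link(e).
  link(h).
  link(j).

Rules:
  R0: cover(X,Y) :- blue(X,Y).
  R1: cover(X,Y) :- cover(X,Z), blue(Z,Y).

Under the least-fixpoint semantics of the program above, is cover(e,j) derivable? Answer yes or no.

no

round 1: derive cover(a,h) via R0 from blue(a,h)
round 1: derive cover(b,a) via R0 from blue(b,a)
round 1: derive cover(b,b) via R0 from blue(b,b)
round 1: derive cover(b,h) via R0 from blue(b,h)
round 1: derive cover(d,b) via R0 from blue(d,b)
round 1: derive cover(d,d) via R0 from blue(d,d)
round 1: derive cover(h,a) via R0 from blue(h,a)
round 1: derive cover(h,d) via R0 from blue(h,d)
round 2: derive cover(a,a) via R1 from cover(a,h), blue(h,a)
round 2: derive cover(a,d) via R1 from cover(a,h), blue(h,d)
round 2: derive cover(b,d) via R1 from cover(b,h), blue(h,d)
round 2: derive cover(d,a) via R1 from cover(d,b), blue(b,a)
round 2: derive cover(d,h) via R1 from cover(d,b), blue(b,h)
round 2: derive cover(h,b) via R1 from cover(h,d), blue(d,b)
round 2: derive cover(h,h) via R1 from cover(h,a), blue(a,h)
round 3: derive cover(a,b) via R1 from cover(a,d), blue(d,b)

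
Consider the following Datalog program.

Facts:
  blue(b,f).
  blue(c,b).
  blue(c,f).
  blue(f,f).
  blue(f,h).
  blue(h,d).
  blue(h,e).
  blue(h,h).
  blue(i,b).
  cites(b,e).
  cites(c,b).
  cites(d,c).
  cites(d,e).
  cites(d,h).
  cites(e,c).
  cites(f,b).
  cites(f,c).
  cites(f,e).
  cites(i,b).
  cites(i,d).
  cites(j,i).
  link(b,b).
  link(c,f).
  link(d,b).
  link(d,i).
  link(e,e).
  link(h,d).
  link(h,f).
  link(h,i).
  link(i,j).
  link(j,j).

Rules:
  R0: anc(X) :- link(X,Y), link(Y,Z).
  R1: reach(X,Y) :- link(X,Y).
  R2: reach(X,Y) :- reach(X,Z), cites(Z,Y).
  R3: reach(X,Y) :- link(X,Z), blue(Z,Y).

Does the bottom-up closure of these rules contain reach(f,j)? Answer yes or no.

no

round 1: derive reach(b,b) via R1 from link(b,b)
round 1: derive reach(c,f) via R1 from link(c,f)
round 1: derive reach(d,b) via R1 from link(d,b)
round 1: derive reach(d,i) via R1 from link(d,i)
round 1: derive reach(e,e) via R1 from link(e,e)
round 1: derive reach(h,d) via R1 from link(h,d)
round 1: derive reach(h,f) via R1 from link(h,f)
round 1: derive reach(h,i) via R1 from link(h,i)
round 1: derive reach(i,j) via R1 from link(i,j)
round 1: derive reach(j,j) via R1 from link(j,j)
round 1: derive reach(b,f) via R3 from link(b,b), blue(b,f)
round 1: derive reach(c,h) via R3 from link(c,f), blue(f,h)
round 1: derive reach(d,f) via R3 from link(d,b), blue(b,f)
round 1: derive reach(h,b) via R3 from link(h,i), blue(i,b)
round 1: derive reach(h,h) via R3 from link(h,f), blue(f,h)
round 2: derive reach(b,c) via R2 from reach(b,f), cites(f,c)
round 2: derive reach(b,e) via R2 from reach(b,b), cites(b,e)
round 2: derive reach(c,b) via R2 from reach(c,f), cites(f,b)
round 2: derive reach(c,c) via R2 from reach(c,f), cites(f,c)
round 2: derive reach(c,e) via R2 from reach(c,f), cites(f,e)
round 2: derive reach(d,c) via R2 from reach(d,f), cites(f,c)
round 2: derive reach(d,d) via R2 from reach(d,i), cites(i,d)
round 2: derive reach(d,e) via R2 from reach(d,b), cites(b,e)
round 2: derive reach(e,c) via R2 from reach(e,e), cites(e,c)
round 2: derive reach(h,c) via R2 from reach(h,d), cites(d,c)
round 2: derive reach(h,e) via R2 from reach(h,b), cites(b,e)
round 2: derive reach(i,i) via R2 from reach(i,j), cites(j,i)
round 2: derive reach(j,i) via R2 from reach(j,j), cites(j,i)
round 3: derive reach(d,h) via R2 from reach(d,d), cites(d,h)
round 3: derive reach(e,b) via R2 from reach(e,c), cites(c,b)
round 3: derive reach(i,b) via R2 from reach(i,i), cites(i,b)
round 3: derive reach(i,d) via R2 from reach(i,i), cites(i,d)
round 3: derive reach(j,b) via R2 from reach(j,i), cites(i,b)
round 3: derive reach(j,d) via R2 from reach(j,i), cites(i,d)
round 4: derive reach(i,c) via R2 from reach(i,d), cites(d,c)
round 4: derive reach(i,e) via R2 from reach(i,b), cites(b,e)
round 4: derive reach(i,h) via R2 from reach(i,d), cites(d,h)
round 4: derive reach(j,c) via R2 from reach(j,d), cites(d,c)
round 4: derive reach(j,e) via R2 from reach(j,b), cites(b,e)
round 4: derive reach(j,h) via R2 from reach(j,d), cites(d,h)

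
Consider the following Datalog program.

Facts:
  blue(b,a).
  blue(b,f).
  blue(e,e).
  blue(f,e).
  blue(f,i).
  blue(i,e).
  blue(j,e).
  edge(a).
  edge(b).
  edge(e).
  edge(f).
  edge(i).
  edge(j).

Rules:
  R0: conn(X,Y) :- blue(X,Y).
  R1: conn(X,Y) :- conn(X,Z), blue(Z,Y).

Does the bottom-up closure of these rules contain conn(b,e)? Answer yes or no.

yes

round 1: derive conn(b,a) via R0 from blue(b,a)
round 1: derive conn(b,f) via R0 from blue(b,f)
round 1: derive conn(e,e) via R0 from blue(e,e)
round 1: derive conn(f,e) via R0 from blue(f,e)
round 1: derive conn(f,i) via R0 from blue(f,i)
round 1: derive conn(i,e) via R0 from blue(i,e)
round 1: derive conn(j,e) via R0 from blue(j,e)
round 2: derive conn(b,e) via R1 from conn(b,f), blue(f,e)
round 2: derive conn(b,i) via R1 from conn(b,f), blue(f,i)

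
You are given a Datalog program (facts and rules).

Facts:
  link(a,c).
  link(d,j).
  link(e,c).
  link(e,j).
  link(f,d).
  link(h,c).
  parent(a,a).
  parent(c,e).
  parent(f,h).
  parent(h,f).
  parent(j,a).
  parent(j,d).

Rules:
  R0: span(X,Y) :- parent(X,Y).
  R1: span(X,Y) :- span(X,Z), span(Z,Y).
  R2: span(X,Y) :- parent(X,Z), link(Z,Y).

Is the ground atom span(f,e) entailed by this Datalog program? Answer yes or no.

round 1: derive span(a,a) via R0 from parent(a,a)
round 1: derive span(c,e) via R0 from parent(c,e)
round 1: derive span(f,h) via R0 from parent(f,h)
round 1: derive span(h,f) via R0 from parent(h,f)
round 1: derive span(j,a) via R0 from parent(j,a)
round 1: derive span(j,d) via R0 from parent(j,d)
round 1: derive span(a,c) via R2 from parent(a,a), link(a,c)
round 1: derive span(c,c) via R2 from parent(c,e), link(e,c)
round 1: derive span(c,j) via R2 from parent(c,e), link(e,j)
round 1: derive span(f,c) via R2 from parent(f,h), link(h,c)
round 1: derive span(h,d) via R2 from parent(h,f), link(f,d)
round 1: derive span(j,c) via R2 from parent(j,a), link(a,c)
round 1: derive span(j,j) via R2 from parent(j,d), link(d,j)
round 2: derive span(a,e) via R1 from span(a,c), span(c,e)
round 2: derive span(a,j) via R1 from span(a,c), span(c,j)
round 2: derive span(c,a) via R1 from span(c,j), span(j,a)
round 2: derive span(c,d) via R1 from span(c,j), span(j,d)
round 2: derive span(f,d) via R1 from span(f,h), span(h,d)
round 2: derive span(f,e) via R1 from span(f,c), span(c,e)
round 2: derive span(f,f) via R1 from span(f,h), span(h,f)
round 2: derive span(f,j) via R1 from span(f,c), span(c,j)
round 2: derive span(h,c) via R1 from span(h,f), span(f,c)
round 2: derive span(h,h) via R1 from span(h,f), span(f,h)
round 2: derive span(j,e) via R1 from span(j,c), span(c,e)
round 3: derive span(a,d) via R1 from span(a,c), span(c,d)
round 3: derive span(f,a) via R1 from span(f,c), span(c,a)
round 3: derive span(h,a) via R1 from span(h,c), span(c,a)
round 3: derive span(h,e) via R1 from span(h,c), span(c,e)
round 3: derive span(h,j) via R1 from span(h,c), span(c,j)

yes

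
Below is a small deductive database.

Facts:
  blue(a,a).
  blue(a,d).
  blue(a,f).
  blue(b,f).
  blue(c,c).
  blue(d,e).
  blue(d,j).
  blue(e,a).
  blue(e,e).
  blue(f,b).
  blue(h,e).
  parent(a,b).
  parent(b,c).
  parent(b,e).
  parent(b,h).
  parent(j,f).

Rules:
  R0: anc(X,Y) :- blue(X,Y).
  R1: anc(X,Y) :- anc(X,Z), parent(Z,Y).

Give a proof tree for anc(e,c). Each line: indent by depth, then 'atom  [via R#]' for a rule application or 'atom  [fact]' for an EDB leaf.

round 1: derive anc(a,a) via R0 from blue(a,a)
round 1: derive anc(a,d) via R0 from blue(a,d)
round 1: derive anc(a,f) via R0 from blue(a,f)
round 1: derive anc(b,f) via R0 from blue(b,f)
round 1: derive anc(c,c) via R0 from blue(c,c)
round 1: derive anc(d,e) via R0 from blue(d,e)
round 1: derive anc(d,j) via R0 from blue(d,j)
round 1: derive anc(e,a) via R0 from blue(e,a)
round 1: derive anc(e,e) via R0 from blue(e,e)
round 1: derive anc(f,b) via R0 from blue(f,b)
round 1: derive anc(h,e) via R0 from blue(h,e)
round 2: derive anc(a,b) via R1 from anc(a,a), parent(a,b)
round 2: derive anc(d,f) via R1 from anc(d,j), parent(j,f)
round 2: derive anc(e,b) via R1 from anc(e,a), parent(a,b)
round 2: derive anc(f,c) via R1 from anc(f,b), parent(b,c)
round 2: derive anc(f,e) via R1 from anc(f,b), parent(b,e)
round 2: derive anc(f,h) via R1 from anc(f,b), parent(b,h)
round 3: derive anc(a,c) via R1 from anc(a,b), parent(b,c)
round 3: derive anc(a,e) via R1 from anc(a,b), parent(b,e)
round 3: derive anc(a,h) via R1 from anc(a,b), parent(b,h)
round 3: derive anc(e,c) via R1 from anc(e,b), parent(b,c)
round 3: derive anc(e,h) via R1 from anc(e,b), parent(b,h)

anc(e,c)  [via R1]
  anc(e,b)  [via R1]
    anc(e,a)  [via R0]
      blue(e,a)  [fact]
    parent(a,b)  [fact]
  parent(b,c)  [fact]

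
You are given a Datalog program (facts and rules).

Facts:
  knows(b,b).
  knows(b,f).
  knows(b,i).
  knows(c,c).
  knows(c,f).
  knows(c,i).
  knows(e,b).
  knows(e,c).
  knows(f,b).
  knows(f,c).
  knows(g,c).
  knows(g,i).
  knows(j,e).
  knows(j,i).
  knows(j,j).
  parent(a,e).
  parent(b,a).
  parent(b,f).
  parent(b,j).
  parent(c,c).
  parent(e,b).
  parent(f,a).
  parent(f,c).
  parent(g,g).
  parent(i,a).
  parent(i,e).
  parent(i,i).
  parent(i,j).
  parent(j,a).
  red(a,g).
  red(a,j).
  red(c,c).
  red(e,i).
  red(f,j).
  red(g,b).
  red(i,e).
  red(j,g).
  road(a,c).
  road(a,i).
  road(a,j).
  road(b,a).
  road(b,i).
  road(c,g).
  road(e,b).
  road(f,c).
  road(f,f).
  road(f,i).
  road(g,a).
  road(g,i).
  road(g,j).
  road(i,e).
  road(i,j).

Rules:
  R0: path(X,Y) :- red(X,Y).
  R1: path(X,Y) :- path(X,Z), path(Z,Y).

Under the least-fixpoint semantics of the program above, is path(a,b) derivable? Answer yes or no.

yes

round 1: derive path(a,g) via R0 from red(a,g)
round 1: derive path(a,j) via R0 from red(a,j)
round 1: derive path(c,c) via R0 from red(c,c)
round 1: derive path(e,i) via R0 from red(e,i)
round 1: derive path(f,j) via R0 from red(f,j)
round 1: derive path(g,b) via R0 from red(g,b)
round 1: derive path(i,e) via R0 from red(i,e)
round 1: derive path(j,g) via R0 from red(j,g)
round 2: derive path(a,b) via R1 from path(a,g), path(g,b)
round 2: derive path(e,e) via R1 from path(e,i), path(i,e)
round 2: derive path(f,g) via R1 from path(f,j), path(j,g)
round 2: derive path(i,i) via R1 from path(i,e), path(e,i)
round 2: derive path(j,b) via R1 from path(j,g), path(g,b)
round 3: derive path(f,b) via R1 from path(f,g), path(g,b)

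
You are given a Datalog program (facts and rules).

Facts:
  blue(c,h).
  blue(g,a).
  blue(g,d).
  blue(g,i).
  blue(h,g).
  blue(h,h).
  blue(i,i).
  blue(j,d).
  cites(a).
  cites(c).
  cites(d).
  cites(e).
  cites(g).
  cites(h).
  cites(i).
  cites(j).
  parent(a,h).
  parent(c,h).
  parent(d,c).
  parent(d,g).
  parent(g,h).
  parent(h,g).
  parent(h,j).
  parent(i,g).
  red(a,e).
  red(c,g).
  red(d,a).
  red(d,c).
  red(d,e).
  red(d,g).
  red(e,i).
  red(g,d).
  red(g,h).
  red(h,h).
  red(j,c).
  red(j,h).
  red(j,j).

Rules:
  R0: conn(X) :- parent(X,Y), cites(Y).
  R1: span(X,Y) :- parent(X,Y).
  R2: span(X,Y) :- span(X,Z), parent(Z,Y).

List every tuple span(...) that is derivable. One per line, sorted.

span(a,g)
span(a,h)
span(a,j)
span(c,g)
span(c,h)
span(c,j)
span(d,c)
span(d,g)
span(d,h)
span(d,j)
span(g,g)
span(g,h)
span(g,j)
span(h,g)
span(h,h)
span(h,j)
span(i,g)
span(i,h)
span(i,j)

round 1: derive span(a,h) via R1 from parent(a,h)
round 1: derive span(c,h) via R1 from parent(c,h)
round 1: derive span(d,c) via R1 from parent(d,c)
round 1: derive span(d,g) via R1 from parent(d,g)
round 1: derive span(g,h) via R1 from parent(g,h)
round 1: derive span(h,g) via R1 from parent(h,g)
round 1: derive span(h,j) via R1 from parent(h,j)
round 1: derive span(i,g) via R1 from parent(i,g)
round 2: derive span(a,g) via R2 from span(a,h), parent(h,g)
round 2: derive span(a,j) via R2 from span(a,h), parent(h,j)
round 2: derive span(c,g) via R2 from span(c,h), parent(h,g)
round 2: derive span(c,j) via R2 from span(c,h), parent(h,j)
round 2: derive span(d,h) via R2 from span(d,c), parent(c,h)
round 2: derive span(g,g) via R2 from span(g,h), parent(h,g)
round 2: derive span(g,j) via R2 from span(g,h), parent(h,j)
round 2: derive span(h,h) via R2 from span(h,g), parent(g,h)
round 2: derive span(i,h) via R2 from span(i,g), parent(g,h)
round 3: derive span(d,j) via R2 from span(d,h), parent(h,j)
round 3: derive span(i,j) via R2 from span(i,h), parent(h,j)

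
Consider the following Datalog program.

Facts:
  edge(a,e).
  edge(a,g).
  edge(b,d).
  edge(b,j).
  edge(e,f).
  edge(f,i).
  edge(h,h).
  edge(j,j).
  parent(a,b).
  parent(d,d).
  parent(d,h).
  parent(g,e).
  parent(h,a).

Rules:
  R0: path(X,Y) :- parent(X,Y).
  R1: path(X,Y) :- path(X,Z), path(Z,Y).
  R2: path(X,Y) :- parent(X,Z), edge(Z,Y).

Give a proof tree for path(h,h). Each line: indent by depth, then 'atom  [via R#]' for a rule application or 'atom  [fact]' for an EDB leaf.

path(h,h)  [via R1]
  path(h,a)  [via R0]
    parent(h,a)  [fact]
  path(a,h)  [via R1]
    path(a,d)  [via R2]
      parent(a,b)  [fact]
      edge(b,d)  [fact]
    path(d,h)  [via R0]
      parent(d,h)  [fact]

round 1: derive path(a,b) via R0 from parent(a,b)
round 1: derive path(d,d) via R0 from parent(d,d)
round 1: derive path(d,h) via R0 from parent(d,h)
round 1: derive path(g,e) via R0 from parent(g,e)
round 1: derive path(h,a) via R0 from parent(h,a)
round 1: derive path(a,d) via R2 from parent(a,b), edge(b,d)
round 1: derive path(a,j) via R2 from parent(a,b), edge(b,j)
round 1: derive path(g,f) via R2 from parent(g,e), edge(e,f)
round 1: derive path(h,e) via R2 from parent(h,a), edge(a,e)
round 1: derive path(h,g) via R2 from parent(h,a), edge(a,g)
round 2: derive path(a,h) via R1 from path(a,d), path(d,h)
round 2: derive path(d,a) via R1 from path(d,h), path(h,a)
round 2: derive path(d,e) via R1 from path(d,h), path(h,e)
round 2: derive path(d,g) via R1 from path(d,h), path(h,g)
round 2: derive path(h,b) via R1 from path(h,a), path(a,b)
round 2: derive path(h,d) via R1 from path(h,a), path(a,d)
round 2: derive path(h,f) via R1 from path(h,g), path(g,f)
round 2: derive path(h,j) via R1 from path(h,a), path(a,j)
round 3: derive path(a,a) via R1 from path(a,d), path(d,a)
round 3: derive path(a,e) via R1 from path(a,d), path(d,e)
round 3: derive path(a,f) via R1 from path(a,h), path(h,f)
round 3: derive path(a,g) via R1 from path(a,d), path(d,g)
round 3: derive path(d,b) via R1 from path(d,a), path(a,b)
round 3: derive path(d,f) via R1 from path(d,g), path(g,f)
round 3: derive path(d,j) via R1 from path(d,a), path(a,j)
round 3: derive path(h,h) via R1 from path(h,a), path(a,h)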